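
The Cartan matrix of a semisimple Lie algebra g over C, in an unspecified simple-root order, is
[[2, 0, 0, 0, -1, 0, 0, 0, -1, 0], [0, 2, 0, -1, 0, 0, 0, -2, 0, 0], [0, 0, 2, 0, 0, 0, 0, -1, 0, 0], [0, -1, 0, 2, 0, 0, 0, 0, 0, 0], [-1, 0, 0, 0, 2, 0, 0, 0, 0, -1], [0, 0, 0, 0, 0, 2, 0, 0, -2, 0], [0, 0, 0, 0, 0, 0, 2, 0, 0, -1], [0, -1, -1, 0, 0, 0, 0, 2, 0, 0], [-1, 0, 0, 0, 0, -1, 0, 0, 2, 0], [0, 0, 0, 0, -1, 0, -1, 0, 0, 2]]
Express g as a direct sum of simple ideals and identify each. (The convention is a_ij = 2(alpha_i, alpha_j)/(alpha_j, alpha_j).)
The diagram associated to this matrix has two connected components: the simple roots {alpha_1, alpha_5, alpha_6, alpha_7, alpha_9, alpha_10} form a chain of 6 nodes with a double edge at one end; the terminal node there is the unique long simple root (C_6), and {alpha_2, alpha_3, alpha_4, alpha_8} form a chain of 4 nodes with a double edge between the middle two (F_4). A semisimple Lie algebra decomposes uniquely as the direct sum of simple ideals, one per connected component of its Dynkin diagram, so g ≅ C_6 ⊕ F_4 (dimension 78 + 52 = 130).

type C_6 ⊕ type F_4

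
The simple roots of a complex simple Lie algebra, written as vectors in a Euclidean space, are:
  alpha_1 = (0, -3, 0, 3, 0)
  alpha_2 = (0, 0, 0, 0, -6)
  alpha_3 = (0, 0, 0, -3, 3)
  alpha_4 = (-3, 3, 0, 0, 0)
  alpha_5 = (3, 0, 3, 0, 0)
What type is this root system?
C_5

Compute the Cartan integers a_ij = 2(alpha_i, alpha_j)/(alpha_j, alpha_j); the resulting 5x5 Cartan matrix is
[[2, 0, -1, -1, 0], [0, 2, -2, 0, 0], [-1, -1, 2, 0, 0], [-1, 0, 0, 2, -1], [0, 0, 0, -1, 2]].
The roots have two lengths (squared-length ratio 2:1); the short ones are alpha_{1,3,4,5}. The associated Dynkin diagram is a chain of 5 nodes with a double edge at one end; the terminal node there is the unique long simple root (C_5), so the type is C_5 (the algebra sp(10)).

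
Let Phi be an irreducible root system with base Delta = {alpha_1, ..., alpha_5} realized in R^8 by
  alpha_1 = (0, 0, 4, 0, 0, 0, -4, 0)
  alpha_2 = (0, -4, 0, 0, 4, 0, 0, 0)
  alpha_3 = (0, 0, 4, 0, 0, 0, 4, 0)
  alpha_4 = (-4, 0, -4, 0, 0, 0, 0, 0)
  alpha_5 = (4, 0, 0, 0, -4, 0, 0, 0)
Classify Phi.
Compute the Cartan integers a_ij = 2(alpha_i, alpha_j)/(alpha_j, alpha_j); the resulting 5x5 Cartan matrix is
[[2, 0, 0, -1, 0], [0, 2, 0, 0, -1], [0, 0, 2, -1, 0], [-1, 0, -1, 2, -1], [0, -1, 0, -1, 2]].
All simple roots have the same length, so the diagram is simply laced. The associated Dynkin diagram is a chain of 3 nodes with a fork of two nodes at one end (D_5), so the type is D_5 (the algebra so(10)).

type D_5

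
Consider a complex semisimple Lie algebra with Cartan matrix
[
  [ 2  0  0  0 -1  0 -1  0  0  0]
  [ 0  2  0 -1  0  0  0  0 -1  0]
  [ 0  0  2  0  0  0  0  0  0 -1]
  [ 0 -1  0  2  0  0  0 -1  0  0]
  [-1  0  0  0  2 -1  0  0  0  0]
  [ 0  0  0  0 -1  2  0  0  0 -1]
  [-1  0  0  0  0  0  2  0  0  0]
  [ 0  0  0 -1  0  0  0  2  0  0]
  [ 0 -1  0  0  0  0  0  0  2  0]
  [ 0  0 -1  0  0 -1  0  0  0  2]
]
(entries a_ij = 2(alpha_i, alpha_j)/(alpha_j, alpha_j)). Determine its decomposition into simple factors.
A_4 ⊕ A_6

The diagram associated to this matrix has two connected components: the simple roots {alpha_2, alpha_4, alpha_8, alpha_9} form a chain of 4 nodes with single edges (A_4), and {alpha_1, alpha_3, alpha_5, alpha_6, alpha_7, alpha_10} form a chain of 6 nodes with single edges (A_6). A semisimple Lie algebra decomposes uniquely as the direct sum of simple ideals, one per connected component of its Dynkin diagram, so g ≅ A_4 ⊕ A_6 (dimension 24 + 48 = 72).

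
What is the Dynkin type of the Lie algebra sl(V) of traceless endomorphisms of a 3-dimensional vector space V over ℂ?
A2

This is sl(3), which has dimension 3^2 - 1 = 8 and rank 3 - 1 = 2 (a Cartan subalgebra is the diagonal traceless matrices). In the classification of classical Lie algebras, the special linear algebra sl(n+1) has type A_n; here n = 2, so the Dynkin diagram is a chain of 2 nodes with single edges (A_2). Hence the type is A_2.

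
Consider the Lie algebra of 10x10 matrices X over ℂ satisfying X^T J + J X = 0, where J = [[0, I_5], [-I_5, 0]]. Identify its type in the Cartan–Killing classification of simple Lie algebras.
This is sp(10), which has dimension 10(10+1)/2 = 55 and rank 10/2 = 5. In the classification of classical Lie algebras, the symplectic algebra sp(2n) has type C_n; here n = 5, so the Dynkin diagram is a chain of 5 nodes with a double edge at one end; the terminal node there is the unique long simple root (C_5). Hence the type is C_5.

type C_5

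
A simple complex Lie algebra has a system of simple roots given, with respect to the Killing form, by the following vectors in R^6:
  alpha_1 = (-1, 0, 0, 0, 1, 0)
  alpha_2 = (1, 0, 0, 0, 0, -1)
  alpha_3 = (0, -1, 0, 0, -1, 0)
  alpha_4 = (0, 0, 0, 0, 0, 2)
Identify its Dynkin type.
C4

Compute the Cartan integers a_ij = 2(alpha_i, alpha_j)/(alpha_j, alpha_j); the resulting 4x4 Cartan matrix is
[[2, -1, -1, 0], [-1, 2, 0, -1], [-1, 0, 2, 0], [0, -2, 0, 2]].
The roots have two lengths (squared-length ratio 2:1); the short ones are alpha_{1,2,3}. The associated Dynkin diagram is a chain of 4 nodes with a double edge at one end; the terminal node there is the unique long simple root (C_4), so the type is C_4 (the algebra sp(8)).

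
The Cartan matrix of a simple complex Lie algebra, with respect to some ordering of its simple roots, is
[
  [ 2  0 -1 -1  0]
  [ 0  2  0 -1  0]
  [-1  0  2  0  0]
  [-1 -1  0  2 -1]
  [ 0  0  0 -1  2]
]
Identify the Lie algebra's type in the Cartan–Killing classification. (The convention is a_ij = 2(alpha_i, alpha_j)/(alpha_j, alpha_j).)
type D_5

The matrix has rank 5 with 2's on the diagonal. Reading the off-diagonal entries as Dynkin edges (a single edge where a_ij = a_ji = -1; a double or triple edge where a_ij * a_ji = 2 or 3), the diagram is a chain of 3 nodes with a fork of two nodes at one end (D_5). One simple-root ordering that puts it in standard form is (alpha_3, alpha_1, alpha_4, alpha_5, alpha_2). So the algebra is type D_5, i.e. so(10).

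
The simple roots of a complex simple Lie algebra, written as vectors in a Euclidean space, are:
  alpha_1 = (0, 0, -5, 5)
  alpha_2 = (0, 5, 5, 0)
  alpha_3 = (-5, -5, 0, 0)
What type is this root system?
Compute the Cartan integers a_ij = 2(alpha_i, alpha_j)/(alpha_j, alpha_j); the resulting 3x3 Cartan matrix is
[[2, -1, 0], [-1, 2, -1], [0, -1, 2]].
All simple roots have the same length, so the diagram is simply laced. The associated Dynkin diagram is a chain of 3 nodes with single edges (A_3), so the type is A_3 (the algebra sl(4)).

type A_3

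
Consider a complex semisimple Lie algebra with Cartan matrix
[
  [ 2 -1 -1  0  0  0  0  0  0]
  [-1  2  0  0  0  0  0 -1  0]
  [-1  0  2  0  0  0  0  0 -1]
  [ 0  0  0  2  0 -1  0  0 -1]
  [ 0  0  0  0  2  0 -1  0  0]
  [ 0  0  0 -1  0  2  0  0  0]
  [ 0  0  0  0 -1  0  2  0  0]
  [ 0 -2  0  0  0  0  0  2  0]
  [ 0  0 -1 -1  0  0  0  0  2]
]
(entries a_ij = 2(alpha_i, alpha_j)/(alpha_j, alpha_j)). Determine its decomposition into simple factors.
A_2 ⊕ C_7

The diagram associated to this matrix has two connected components: the simple roots {alpha_5, alpha_7} form a chain of 2 nodes with single edges (A_2), and {alpha_1, alpha_2, alpha_3, alpha_4, alpha_6, alpha_8, alpha_9} form a chain of 7 nodes with a double edge at one end; the terminal node there is the unique long simple root (C_7). A semisimple Lie algebra decomposes uniquely as the direct sum of simple ideals, one per connected component of its Dynkin diagram, so g ≅ A_2 ⊕ C_7 (dimension 8 + 105 = 113).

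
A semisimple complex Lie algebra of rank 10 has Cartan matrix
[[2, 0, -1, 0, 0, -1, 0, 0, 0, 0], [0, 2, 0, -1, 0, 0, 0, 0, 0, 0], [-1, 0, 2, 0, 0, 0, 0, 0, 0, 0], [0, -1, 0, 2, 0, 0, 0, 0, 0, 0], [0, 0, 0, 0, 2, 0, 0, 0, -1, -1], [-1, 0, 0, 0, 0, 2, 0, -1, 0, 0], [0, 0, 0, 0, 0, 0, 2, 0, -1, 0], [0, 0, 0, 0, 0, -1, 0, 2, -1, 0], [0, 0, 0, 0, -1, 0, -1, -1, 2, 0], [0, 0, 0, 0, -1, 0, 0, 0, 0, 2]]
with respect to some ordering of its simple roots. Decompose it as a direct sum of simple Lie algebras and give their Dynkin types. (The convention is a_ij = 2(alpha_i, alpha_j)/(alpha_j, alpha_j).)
A2 + E8

The diagram associated to this matrix has two connected components: the simple roots {alpha_2, alpha_4} form a chain of 2 nodes with single edges (A_2), and {alpha_1, alpha_3, alpha_5, alpha_6, alpha_7, alpha_8, alpha_9, alpha_10} form a chain of 7 nodes with one extra node attached to the third node from one end (E_8). A semisimple Lie algebra decomposes uniquely as the direct sum of simple ideals, one per connected component of its Dynkin diagram, so g ≅ A_2 ⊕ E_8 (dimension 8 + 248 = 256).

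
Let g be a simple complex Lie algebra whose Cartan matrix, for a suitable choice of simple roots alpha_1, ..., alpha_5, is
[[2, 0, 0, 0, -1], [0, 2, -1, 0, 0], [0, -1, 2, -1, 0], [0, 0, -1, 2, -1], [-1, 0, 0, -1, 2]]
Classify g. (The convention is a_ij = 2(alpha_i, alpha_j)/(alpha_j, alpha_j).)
The matrix has rank 5 with 2's on the diagonal. Reading the off-diagonal entries as Dynkin edges (a single edge where a_ij = a_ji = -1; a double or triple edge where a_ij * a_ji = 2 or 3), the diagram is a chain of 5 nodes with single edges (A_5). One simple-root ordering that puts it in standard form is (alpha_1, alpha_5, alpha_4, alpha_3, alpha_2). So the algebra is type A_5, i.e. sl(6).

A5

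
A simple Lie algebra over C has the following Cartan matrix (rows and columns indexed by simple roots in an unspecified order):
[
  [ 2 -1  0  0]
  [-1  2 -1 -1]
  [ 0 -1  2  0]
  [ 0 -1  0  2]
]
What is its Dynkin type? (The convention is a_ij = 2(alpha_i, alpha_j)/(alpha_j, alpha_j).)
The matrix has rank 4 with 2's on the diagonal. Reading the off-diagonal entries as Dynkin edges (a single edge where a_ij = a_ji = -1; a double or triple edge where a_ij * a_ji = 2 or 3), the diagram is a chain of 2 nodes with a fork of two nodes at one end (D_4). One simple-root ordering that puts it in standard form is (alpha_4, alpha_2, alpha_1, alpha_3). So the algebra is type D_4, i.e. so(8).

type D_4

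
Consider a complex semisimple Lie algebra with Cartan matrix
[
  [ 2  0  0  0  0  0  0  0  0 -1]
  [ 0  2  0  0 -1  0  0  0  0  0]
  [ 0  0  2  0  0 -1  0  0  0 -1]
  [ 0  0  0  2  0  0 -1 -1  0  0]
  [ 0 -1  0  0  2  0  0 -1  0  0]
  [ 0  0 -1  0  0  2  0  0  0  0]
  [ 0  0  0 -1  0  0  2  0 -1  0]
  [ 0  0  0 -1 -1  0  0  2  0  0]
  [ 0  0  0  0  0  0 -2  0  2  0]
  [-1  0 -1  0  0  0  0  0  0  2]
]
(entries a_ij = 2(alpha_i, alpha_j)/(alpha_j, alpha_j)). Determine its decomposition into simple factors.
The diagram associated to this matrix has two connected components: the simple roots {alpha_1, alpha_3, alpha_6, alpha_10} form a chain of 4 nodes with single edges (A_4), and {alpha_2, alpha_4, alpha_5, alpha_7, alpha_8, alpha_9} form a chain of 6 nodes with a double edge at one end; the terminal node there is the unique long simple root (C_6). A semisimple Lie algebra decomposes uniquely as the direct sum of simple ideals, one per connected component of its Dynkin diagram, so g ≅ A_4 ⊕ C_6 (dimension 24 + 78 = 102).

A_4 + C_6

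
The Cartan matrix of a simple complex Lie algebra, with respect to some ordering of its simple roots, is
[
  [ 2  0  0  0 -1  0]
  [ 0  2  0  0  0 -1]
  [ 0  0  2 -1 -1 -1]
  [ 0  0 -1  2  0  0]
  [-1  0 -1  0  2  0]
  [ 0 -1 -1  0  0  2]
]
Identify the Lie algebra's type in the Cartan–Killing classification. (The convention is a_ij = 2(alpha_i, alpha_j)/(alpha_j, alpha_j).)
type E_6

The matrix has rank 6 with 2's on the diagonal. Reading the off-diagonal entries as Dynkin edges (a single edge where a_ij = a_ji = -1; a double or triple edge where a_ij * a_ji = 2 or 3), the diagram is a chain of 5 nodes with one extra node attached to the third node from one end (E_6). One simple-root ordering that puts it in standard form is (alpha_1, alpha_4, alpha_5, alpha_3, alpha_6, alpha_2). So the algebra is type E_6.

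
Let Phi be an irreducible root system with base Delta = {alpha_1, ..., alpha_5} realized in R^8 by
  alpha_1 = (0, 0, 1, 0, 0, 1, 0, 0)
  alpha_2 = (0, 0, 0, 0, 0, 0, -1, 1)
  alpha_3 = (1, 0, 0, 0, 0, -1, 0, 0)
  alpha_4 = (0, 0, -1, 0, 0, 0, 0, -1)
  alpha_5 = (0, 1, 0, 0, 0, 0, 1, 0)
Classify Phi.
Compute the Cartan integers a_ij = 2(alpha_i, alpha_j)/(alpha_j, alpha_j); the resulting 5x5 Cartan matrix is
[[2, 0, -1, -1, 0], [0, 2, 0, -1, -1], [-1, 0, 2, 0, 0], [-1, -1, 0, 2, 0], [0, -1, 0, 0, 2]].
All simple roots have the same length, so the diagram is simply laced. The associated Dynkin diagram is a chain of 5 nodes with single edges (A_5), so the type is A_5 (the algebra sl(6)).

A_5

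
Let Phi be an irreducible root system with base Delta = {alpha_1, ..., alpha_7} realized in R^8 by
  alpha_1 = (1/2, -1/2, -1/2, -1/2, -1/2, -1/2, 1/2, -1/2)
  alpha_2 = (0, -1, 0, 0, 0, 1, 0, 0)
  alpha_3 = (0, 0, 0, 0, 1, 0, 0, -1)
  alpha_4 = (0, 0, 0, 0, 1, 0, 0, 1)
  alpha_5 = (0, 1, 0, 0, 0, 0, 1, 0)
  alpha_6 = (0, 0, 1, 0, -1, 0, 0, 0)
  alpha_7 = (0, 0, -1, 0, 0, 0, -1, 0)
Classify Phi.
Compute the Cartan integers a_ij = 2(alpha_i, alpha_j)/(alpha_j, alpha_j); the resulting 7x7 Cartan matrix is
[[2, 0, 0, -1, 0, 0, 0], [0, 2, 0, 0, -1, 0, 0], [0, 0, 2, 0, 0, -1, 0], [-1, 0, 0, 2, 0, -1, 0], [0, -1, 0, 0, 2, 0, -1], [0, 0, -1, -1, 0, 2, -1], [0, 0, 0, 0, -1, -1, 2]].
All simple roots have the same length, so the diagram is simply laced. The associated Dynkin diagram is a chain of 6 nodes with one extra node attached to the third node from one end (E_7), so the type is E_7.

E_7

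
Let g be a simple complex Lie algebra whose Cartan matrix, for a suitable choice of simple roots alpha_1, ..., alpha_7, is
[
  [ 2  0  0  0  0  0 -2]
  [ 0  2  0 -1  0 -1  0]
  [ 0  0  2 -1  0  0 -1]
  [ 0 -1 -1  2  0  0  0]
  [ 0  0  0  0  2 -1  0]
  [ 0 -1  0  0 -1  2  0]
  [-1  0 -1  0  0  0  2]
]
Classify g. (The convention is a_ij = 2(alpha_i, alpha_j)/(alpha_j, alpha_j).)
The matrix has rank 7 with 2's on the diagonal. Reading the off-diagonal entries as Dynkin edges (a single edge where a_ij = a_ji = -1; a double or triple edge where a_ij * a_ji = 2 or 3), the diagram is a chain of 7 nodes with a double edge at one end; the terminal node there is the unique long simple root (C_7). One simple-root ordering that puts it in standard form is (alpha_5, alpha_6, alpha_2, alpha_4, alpha_3, alpha_7, alpha_1). So the algebra is type C_7, i.e. sp(14).

C_7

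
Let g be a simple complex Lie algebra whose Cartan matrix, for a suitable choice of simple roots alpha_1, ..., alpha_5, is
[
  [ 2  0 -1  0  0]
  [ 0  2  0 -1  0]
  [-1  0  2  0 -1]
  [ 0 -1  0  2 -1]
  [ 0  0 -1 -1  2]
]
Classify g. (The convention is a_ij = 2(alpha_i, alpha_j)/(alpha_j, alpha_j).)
A_5

The matrix has rank 5 with 2's on the diagonal. Reading the off-diagonal entries as Dynkin edges (a single edge where a_ij = a_ji = -1; a double or triple edge where a_ij * a_ji = 2 or 3), the diagram is a chain of 5 nodes with single edges (A_5). One simple-root ordering that puts it in standard form is (alpha_1, alpha_3, alpha_5, alpha_4, alpha_2). So the algebra is type A_5, i.e. sl(6).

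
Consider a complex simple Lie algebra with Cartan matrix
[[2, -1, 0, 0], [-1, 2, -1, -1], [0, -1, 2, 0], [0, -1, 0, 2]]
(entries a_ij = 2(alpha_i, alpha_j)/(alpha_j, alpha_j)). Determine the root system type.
D_4

The matrix has rank 4 with 2's on the diagonal. Reading the off-diagonal entries as Dynkin edges (a single edge where a_ij = a_ji = -1; a double or triple edge where a_ij * a_ji = 2 or 3), the diagram is a chain of 2 nodes with a fork of two nodes at one end (D_4). One simple-root ordering that puts it in standard form is (alpha_4, alpha_2, alpha_3, alpha_1). So the algebra is type D_4, i.e. so(8).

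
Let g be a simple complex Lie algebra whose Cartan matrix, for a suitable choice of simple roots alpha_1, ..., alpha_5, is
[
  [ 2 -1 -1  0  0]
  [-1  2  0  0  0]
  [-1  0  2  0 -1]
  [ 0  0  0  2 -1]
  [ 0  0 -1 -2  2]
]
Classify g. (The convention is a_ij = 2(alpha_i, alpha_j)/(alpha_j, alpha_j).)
B5

The matrix has rank 5 with 2's on the diagonal. Reading the off-diagonal entries as Dynkin edges (a single edge where a_ij = a_ji = -1; a double or triple edge where a_ij * a_ji = 2 or 3), the diagram is a chain of 5 nodes with a double edge at one end; the terminal node there is the unique short simple root (B_5). One simple-root ordering that puts it in standard form is (alpha_2, alpha_1, alpha_3, alpha_5, alpha_4). So the algebra is type B_5, i.e. so(11).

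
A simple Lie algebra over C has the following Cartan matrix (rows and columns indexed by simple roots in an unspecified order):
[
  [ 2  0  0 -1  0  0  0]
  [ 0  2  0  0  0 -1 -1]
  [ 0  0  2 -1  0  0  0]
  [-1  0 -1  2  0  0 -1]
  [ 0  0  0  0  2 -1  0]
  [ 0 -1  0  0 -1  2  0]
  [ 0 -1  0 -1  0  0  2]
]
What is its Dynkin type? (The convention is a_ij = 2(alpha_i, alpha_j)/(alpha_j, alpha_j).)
type D_7

The matrix has rank 7 with 2's on the diagonal. Reading the off-diagonal entries as Dynkin edges (a single edge where a_ij = a_ji = -1; a double or triple edge where a_ij * a_ji = 2 or 3), the diagram is a chain of 5 nodes with a fork of two nodes at one end (D_7). One simple-root ordering that puts it in standard form is (alpha_5, alpha_6, alpha_2, alpha_7, alpha_4, alpha_1, alpha_3). So the algebra is type D_7, i.e. so(14).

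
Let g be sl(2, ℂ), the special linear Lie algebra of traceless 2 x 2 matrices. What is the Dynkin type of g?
A_1 (sl(2))

This is sl(2), which has dimension 2^2 - 1 = 3 and rank 2 - 1 = 1 (a Cartan subalgebra is the diagonal traceless matrices). In the classification of classical Lie algebras, the special linear algebra sl(n+1) has type A_n; here n = 1, so the Dynkin diagram is a chain of 1 nodes with single edges (A_1). Hence the type is A_1.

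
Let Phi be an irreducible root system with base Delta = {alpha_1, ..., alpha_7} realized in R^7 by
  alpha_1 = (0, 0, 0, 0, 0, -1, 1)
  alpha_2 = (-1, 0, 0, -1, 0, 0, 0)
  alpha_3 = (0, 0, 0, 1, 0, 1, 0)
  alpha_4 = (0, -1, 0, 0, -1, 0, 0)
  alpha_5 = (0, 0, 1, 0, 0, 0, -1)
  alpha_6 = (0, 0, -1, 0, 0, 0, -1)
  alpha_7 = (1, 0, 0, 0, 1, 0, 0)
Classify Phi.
D_7 (so(14))

Compute the Cartan integers a_ij = 2(alpha_i, alpha_j)/(alpha_j, alpha_j); the resulting 7x7 Cartan matrix is
[[2, 0, -1, 0, -1, -1, 0], [0, 2, -1, 0, 0, 0, -1], [-1, -1, 2, 0, 0, 0, 0], [0, 0, 0, 2, 0, 0, -1], [-1, 0, 0, 0, 2, 0, 0], [-1, 0, 0, 0, 0, 2, 0], [0, -1, 0, -1, 0, 0, 2]].
All simple roots have the same length, so the diagram is simply laced. The associated Dynkin diagram is a chain of 5 nodes with a fork of two nodes at one end (D_7), so the type is D_7 (the algebra so(14)).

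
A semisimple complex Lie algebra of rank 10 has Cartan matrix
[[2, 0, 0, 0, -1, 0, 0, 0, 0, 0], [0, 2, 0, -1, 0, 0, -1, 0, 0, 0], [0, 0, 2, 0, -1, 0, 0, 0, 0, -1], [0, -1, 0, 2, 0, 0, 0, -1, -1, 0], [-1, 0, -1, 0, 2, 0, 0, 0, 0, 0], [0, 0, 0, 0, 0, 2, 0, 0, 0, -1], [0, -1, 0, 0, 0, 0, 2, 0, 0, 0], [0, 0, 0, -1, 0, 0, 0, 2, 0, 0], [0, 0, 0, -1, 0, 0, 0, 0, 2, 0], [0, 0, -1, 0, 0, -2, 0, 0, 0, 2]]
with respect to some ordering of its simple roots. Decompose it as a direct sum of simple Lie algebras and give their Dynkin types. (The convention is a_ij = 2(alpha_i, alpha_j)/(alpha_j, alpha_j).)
The diagram associated to this matrix has two connected components: the simple roots {alpha_1, alpha_3, alpha_5, alpha_6, alpha_10} form a chain of 5 nodes with a double edge at one end; the terminal node there is the unique short simple root (B_5), and {alpha_2, alpha_4, alpha_7, alpha_8, alpha_9} form a chain of 3 nodes with a fork of two nodes at one end (D_5). A semisimple Lie algebra decomposes uniquely as the direct sum of simple ideals, one per connected component of its Dynkin diagram, so g ≅ B_5 ⊕ D_5 (dimension 55 + 45 = 100).

B_5 ⊕ D_5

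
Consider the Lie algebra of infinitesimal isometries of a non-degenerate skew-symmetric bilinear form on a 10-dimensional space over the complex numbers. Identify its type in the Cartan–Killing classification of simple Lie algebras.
This is sp(10), which has dimension 10(10+1)/2 = 55 and rank 10/2 = 5. In the classification of classical Lie algebras, the symplectic algebra sp(2n) has type C_n; here n = 5, so the Dynkin diagram is a chain of 5 nodes with a double edge at one end; the terminal node there is the unique long simple root (C_5). Hence the type is C_5.

C_5 (sp(10))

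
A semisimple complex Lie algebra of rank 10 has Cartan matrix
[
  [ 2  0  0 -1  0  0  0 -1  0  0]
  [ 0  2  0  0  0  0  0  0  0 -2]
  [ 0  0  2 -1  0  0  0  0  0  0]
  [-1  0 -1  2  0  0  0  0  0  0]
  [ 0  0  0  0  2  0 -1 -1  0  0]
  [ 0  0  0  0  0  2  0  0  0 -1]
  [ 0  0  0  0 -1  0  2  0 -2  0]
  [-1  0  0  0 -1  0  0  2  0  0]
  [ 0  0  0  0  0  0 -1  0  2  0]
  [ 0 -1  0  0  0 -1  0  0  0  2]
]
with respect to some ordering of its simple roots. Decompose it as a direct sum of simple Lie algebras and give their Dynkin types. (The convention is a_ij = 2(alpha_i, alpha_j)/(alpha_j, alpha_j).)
B7 + C3

The diagram associated to this matrix has two connected components: the simple roots {alpha_1, alpha_3, alpha_4, alpha_5, alpha_7, alpha_8, alpha_9} form a chain of 7 nodes with a double edge at one end; the terminal node there is the unique short simple root (B_7), and {alpha_2, alpha_6, alpha_10} form a chain of 3 nodes with a double edge at one end; the terminal node there is the unique long simple root (C_3). A semisimple Lie algebra decomposes uniquely as the direct sum of simple ideals, one per connected component of its Dynkin diagram, so g ≅ B_7 ⊕ C_3 (dimension 105 + 21 = 126).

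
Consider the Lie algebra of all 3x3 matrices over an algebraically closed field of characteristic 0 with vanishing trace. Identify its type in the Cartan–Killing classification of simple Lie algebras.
A_2

This is sl(3), which has dimension 3^2 - 1 = 8 and rank 3 - 1 = 2 (a Cartan subalgebra is the diagonal traceless matrices). In the classification of classical Lie algebras, the special linear algebra sl(n+1) has type A_n; here n = 2, so the Dynkin diagram is a chain of 2 nodes with single edges (A_2). Hence the type is A_2.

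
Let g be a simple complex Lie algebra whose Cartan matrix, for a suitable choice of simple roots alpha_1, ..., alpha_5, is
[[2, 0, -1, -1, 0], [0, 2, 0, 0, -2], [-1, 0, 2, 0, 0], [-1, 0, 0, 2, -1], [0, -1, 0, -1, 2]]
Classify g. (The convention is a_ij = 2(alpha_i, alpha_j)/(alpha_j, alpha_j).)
C_5 (sp(10))

The matrix has rank 5 with 2's on the diagonal. Reading the off-diagonal entries as Dynkin edges (a single edge where a_ij = a_ji = -1; a double or triple edge where a_ij * a_ji = 2 or 3), the diagram is a chain of 5 nodes with a double edge at one end; the terminal node there is the unique long simple root (C_5). One simple-root ordering that puts it in standard form is (alpha_3, alpha_1, alpha_4, alpha_5, alpha_2). So the algebra is type C_5, i.e. sp(10).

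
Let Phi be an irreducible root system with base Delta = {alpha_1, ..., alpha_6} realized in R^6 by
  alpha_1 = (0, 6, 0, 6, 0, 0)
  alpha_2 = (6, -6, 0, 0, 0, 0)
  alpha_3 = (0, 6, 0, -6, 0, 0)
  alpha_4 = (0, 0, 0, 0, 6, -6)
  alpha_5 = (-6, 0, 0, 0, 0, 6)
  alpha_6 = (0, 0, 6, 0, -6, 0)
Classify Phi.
D_6 (so(12))

Compute the Cartan integers a_ij = 2(alpha_i, alpha_j)/(alpha_j, alpha_j); the resulting 6x6 Cartan matrix is
[[2, -1, 0, 0, 0, 0], [-1, 2, -1, 0, -1, 0], [0, -1, 2, 0, 0, 0], [0, 0, 0, 2, -1, -1], [0, -1, 0, -1, 2, 0], [0, 0, 0, -1, 0, 2]].
All simple roots have the same length, so the diagram is simply laced. The associated Dynkin diagram is a chain of 4 nodes with a fork of two nodes at one end (D_6), so the type is D_6 (the algebra so(12)).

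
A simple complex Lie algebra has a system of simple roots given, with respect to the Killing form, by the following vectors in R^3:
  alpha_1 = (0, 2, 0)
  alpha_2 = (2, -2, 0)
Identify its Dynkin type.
Compute the Cartan integers a_ij = 2(alpha_i, alpha_j)/(alpha_j, alpha_j); the resulting 2x2 Cartan matrix is
[[2, -1], [-2, 2]].
The roots have two lengths (squared-length ratio 2:1); the short ones are alpha_{1}. The associated Dynkin diagram is a chain of 2 nodes with a double edge at one end; the terminal node there is the unique short simple root (B_2), so the type is B_2 (the algebra so(5)).

B2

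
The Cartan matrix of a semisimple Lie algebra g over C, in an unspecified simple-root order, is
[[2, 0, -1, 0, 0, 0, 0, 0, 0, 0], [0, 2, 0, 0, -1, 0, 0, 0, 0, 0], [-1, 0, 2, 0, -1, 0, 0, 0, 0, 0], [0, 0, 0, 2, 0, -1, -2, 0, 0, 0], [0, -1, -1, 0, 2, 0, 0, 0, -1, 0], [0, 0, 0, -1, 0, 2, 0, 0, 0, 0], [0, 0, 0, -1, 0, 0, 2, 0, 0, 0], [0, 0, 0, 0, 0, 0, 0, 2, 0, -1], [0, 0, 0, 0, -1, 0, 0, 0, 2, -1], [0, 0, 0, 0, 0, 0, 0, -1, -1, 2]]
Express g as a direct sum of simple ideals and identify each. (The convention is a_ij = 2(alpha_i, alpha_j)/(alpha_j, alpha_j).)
The diagram associated to this matrix has two connected components: the simple roots {alpha_4, alpha_6, alpha_7} form a chain of 3 nodes with a double edge at one end; the terminal node there is the unique short simple root (B_3), and {alpha_1, alpha_2, alpha_3, alpha_5, alpha_8, alpha_9, alpha_10} form a chain of 6 nodes with one extra node attached to the third node from one end (E_7). A semisimple Lie algebra decomposes uniquely as the direct sum of simple ideals, one per connected component of its Dynkin diagram, so g ≅ B_3 ⊕ E_7 (dimension 21 + 133 = 154).

B_3 + E_7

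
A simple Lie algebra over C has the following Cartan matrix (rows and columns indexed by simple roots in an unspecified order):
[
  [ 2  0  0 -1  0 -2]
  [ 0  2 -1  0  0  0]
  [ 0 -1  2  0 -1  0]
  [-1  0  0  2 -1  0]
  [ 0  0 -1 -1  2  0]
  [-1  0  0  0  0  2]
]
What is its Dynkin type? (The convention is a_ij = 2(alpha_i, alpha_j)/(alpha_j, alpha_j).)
The matrix has rank 6 with 2's on the diagonal. Reading the off-diagonal entries as Dynkin edges (a single edge where a_ij = a_ji = -1; a double or triple edge where a_ij * a_ji = 2 or 3), the diagram is a chain of 6 nodes with a double edge at one end; the terminal node there is the unique short simple root (B_6). One simple-root ordering that puts it in standard form is (alpha_2, alpha_3, alpha_5, alpha_4, alpha_1, alpha_6). So the algebra is type B_6, i.e. so(13).

B_6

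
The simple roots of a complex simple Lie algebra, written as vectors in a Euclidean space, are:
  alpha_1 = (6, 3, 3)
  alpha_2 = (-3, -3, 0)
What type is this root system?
Compute the Cartan integers a_ij = 2(alpha_i, alpha_j)/(alpha_j, alpha_j); the resulting 2x2 Cartan matrix is
[[2, -3], [-1, 2]].
The roots have two lengths (squared-length ratio 3:1); the short ones are alpha_{2}. The associated Dynkin diagram is two nodes joined by a triple edge (G_2), so the type is G_2.

G_2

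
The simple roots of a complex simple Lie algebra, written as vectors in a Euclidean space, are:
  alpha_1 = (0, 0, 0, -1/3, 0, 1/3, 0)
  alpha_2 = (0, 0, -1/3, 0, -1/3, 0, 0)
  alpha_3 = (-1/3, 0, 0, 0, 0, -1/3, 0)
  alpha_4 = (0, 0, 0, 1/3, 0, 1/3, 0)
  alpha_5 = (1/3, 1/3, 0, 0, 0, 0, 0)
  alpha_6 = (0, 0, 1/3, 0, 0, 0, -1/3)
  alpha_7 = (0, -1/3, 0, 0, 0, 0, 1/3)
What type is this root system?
D_7

Compute the Cartan integers a_ij = 2(alpha_i, alpha_j)/(alpha_j, alpha_j); the resulting 7x7 Cartan matrix is
[[2, 0, -1, 0, 0, 0, 0], [0, 2, 0, 0, 0, -1, 0], [-1, 0, 2, -1, -1, 0, 0], [0, 0, -1, 2, 0, 0, 0], [0, 0, -1, 0, 2, 0, -1], [0, -1, 0, 0, 0, 2, -1], [0, 0, 0, 0, -1, -1, 2]].
All simple roots have the same length, so the diagram is simply laced. The associated Dynkin diagram is a chain of 5 nodes with a fork of two nodes at one end (D_7), so the type is D_7 (the algebra so(14)).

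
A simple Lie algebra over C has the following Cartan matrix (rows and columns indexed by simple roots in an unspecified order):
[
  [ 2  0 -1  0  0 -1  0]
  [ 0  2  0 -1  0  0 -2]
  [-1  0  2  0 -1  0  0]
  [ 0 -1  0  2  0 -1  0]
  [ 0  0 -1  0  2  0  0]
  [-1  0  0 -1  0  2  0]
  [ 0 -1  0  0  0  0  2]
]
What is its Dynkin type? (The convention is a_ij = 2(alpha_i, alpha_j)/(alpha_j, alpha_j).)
B_7 (so(15))

The matrix has rank 7 with 2's on the diagonal. Reading the off-diagonal entries as Dynkin edges (a single edge where a_ij = a_ji = -1; a double or triple edge where a_ij * a_ji = 2 or 3), the diagram is a chain of 7 nodes with a double edge at one end; the terminal node there is the unique short simple root (B_7). One simple-root ordering that puts it in standard form is (alpha_5, alpha_3, alpha_1, alpha_6, alpha_4, alpha_2, alpha_7). So the algebra is type B_7, i.e. so(15).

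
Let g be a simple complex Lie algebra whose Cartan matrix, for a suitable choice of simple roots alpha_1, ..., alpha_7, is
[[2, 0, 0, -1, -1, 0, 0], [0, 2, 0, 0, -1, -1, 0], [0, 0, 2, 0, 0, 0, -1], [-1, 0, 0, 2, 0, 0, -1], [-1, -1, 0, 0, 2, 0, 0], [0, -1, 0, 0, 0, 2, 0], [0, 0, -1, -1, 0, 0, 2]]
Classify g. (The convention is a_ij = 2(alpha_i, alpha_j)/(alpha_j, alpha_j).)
The matrix has rank 7 with 2's on the diagonal. Reading the off-diagonal entries as Dynkin edges (a single edge where a_ij = a_ji = -1; a double or triple edge where a_ij * a_ji = 2 or 3), the diagram is a chain of 7 nodes with single edges (A_7). One simple-root ordering that puts it in standard form is (alpha_3, alpha_7, alpha_4, alpha_1, alpha_5, alpha_2, alpha_6). So the algebra is type A_7, i.e. sl(8).

A_7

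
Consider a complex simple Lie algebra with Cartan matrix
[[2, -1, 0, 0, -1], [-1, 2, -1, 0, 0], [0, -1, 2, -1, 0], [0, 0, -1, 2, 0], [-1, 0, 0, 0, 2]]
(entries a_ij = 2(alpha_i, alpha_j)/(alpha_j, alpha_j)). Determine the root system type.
A_5 (sl(6))

The matrix has rank 5 with 2's on the diagonal. Reading the off-diagonal entries as Dynkin edges (a single edge where a_ij = a_ji = -1; a double or triple edge where a_ij * a_ji = 2 or 3), the diagram is a chain of 5 nodes with single edges (A_5). One simple-root ordering that puts it in standard form is (alpha_5, alpha_1, alpha_2, alpha_3, alpha_4). So the algebra is type A_5, i.e. sl(6).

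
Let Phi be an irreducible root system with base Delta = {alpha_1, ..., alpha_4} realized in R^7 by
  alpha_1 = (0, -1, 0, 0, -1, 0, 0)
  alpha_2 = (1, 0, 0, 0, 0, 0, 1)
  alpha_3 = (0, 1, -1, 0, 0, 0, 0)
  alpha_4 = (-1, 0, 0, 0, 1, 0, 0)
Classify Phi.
A4

Compute the Cartan integers a_ij = 2(alpha_i, alpha_j)/(alpha_j, alpha_j); the resulting 4x4 Cartan matrix is
[[2, 0, -1, -1], [0, 2, 0, -1], [-1, 0, 2, 0], [-1, -1, 0, 2]].
All simple roots have the same length, so the diagram is simply laced. The associated Dynkin diagram is a chain of 4 nodes with single edges (A_4), so the type is A_4 (the algebra sl(5)).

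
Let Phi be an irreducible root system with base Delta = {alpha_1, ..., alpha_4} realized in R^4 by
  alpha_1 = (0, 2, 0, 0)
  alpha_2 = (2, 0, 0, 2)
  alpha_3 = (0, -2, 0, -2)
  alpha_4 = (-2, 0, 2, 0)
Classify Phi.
Compute the Cartan integers a_ij = 2(alpha_i, alpha_j)/(alpha_j, alpha_j); the resulting 4x4 Cartan matrix is
[[2, 0, -1, 0], [0, 2, -1, -1], [-2, -1, 2, 0], [0, -1, 0, 2]].
The roots have two lengths (squared-length ratio 2:1); the short ones are alpha_{1}. The associated Dynkin diagram is a chain of 4 nodes with a double edge at one end; the terminal node there is the unique short simple root (B_4), so the type is B_4 (the algebra so(9)).

B_4 (so(9))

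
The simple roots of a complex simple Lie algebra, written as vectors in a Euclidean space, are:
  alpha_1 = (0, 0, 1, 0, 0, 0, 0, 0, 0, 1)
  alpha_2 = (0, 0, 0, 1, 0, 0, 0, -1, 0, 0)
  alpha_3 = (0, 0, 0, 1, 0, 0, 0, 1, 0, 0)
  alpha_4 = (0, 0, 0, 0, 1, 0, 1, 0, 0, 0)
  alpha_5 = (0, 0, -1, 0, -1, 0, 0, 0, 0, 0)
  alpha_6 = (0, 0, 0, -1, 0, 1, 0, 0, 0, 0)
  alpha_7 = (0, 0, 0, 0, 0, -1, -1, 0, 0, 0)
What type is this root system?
Compute the Cartan integers a_ij = 2(alpha_i, alpha_j)/(alpha_j, alpha_j); the resulting 7x7 Cartan matrix is
[[2, 0, 0, 0, -1, 0, 0], [0, 2, 0, 0, 0, -1, 0], [0, 0, 2, 0, 0, -1, 0], [0, 0, 0, 2, -1, 0, -1], [-1, 0, 0, -1, 2, 0, 0], [0, -1, -1, 0, 0, 2, -1], [0, 0, 0, -1, 0, -1, 2]].
All simple roots have the same length, so the diagram is simply laced. The associated Dynkin diagram is a chain of 5 nodes with a fork of two nodes at one end (D_7), so the type is D_7 (the algebra so(14)).

D_7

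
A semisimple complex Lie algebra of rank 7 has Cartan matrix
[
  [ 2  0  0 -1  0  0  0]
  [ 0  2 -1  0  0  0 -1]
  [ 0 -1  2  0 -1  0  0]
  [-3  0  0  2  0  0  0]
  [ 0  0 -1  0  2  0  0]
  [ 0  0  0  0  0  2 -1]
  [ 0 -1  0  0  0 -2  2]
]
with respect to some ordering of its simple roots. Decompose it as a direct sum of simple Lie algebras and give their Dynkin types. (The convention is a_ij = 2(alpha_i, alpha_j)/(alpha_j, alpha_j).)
B_5 (so(11)) ⊕ G_2

The diagram associated to this matrix has two connected components: the simple roots {alpha_2, alpha_3, alpha_5, alpha_6, alpha_7} form a chain of 5 nodes with a double edge at one end; the terminal node there is the unique short simple root (B_5), and {alpha_1, alpha_4} form two nodes joined by a triple edge (G_2). A semisimple Lie algebra decomposes uniquely as the direct sum of simple ideals, one per connected component of its Dynkin diagram, so g ≅ B_5 ⊕ G_2 (dimension 55 + 14 = 69).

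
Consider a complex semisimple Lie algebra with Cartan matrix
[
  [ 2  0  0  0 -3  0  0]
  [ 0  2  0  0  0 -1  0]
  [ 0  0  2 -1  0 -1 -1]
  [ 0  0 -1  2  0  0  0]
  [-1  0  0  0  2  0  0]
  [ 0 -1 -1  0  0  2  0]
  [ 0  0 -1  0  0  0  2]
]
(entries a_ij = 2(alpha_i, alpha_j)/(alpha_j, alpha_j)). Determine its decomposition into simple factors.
The diagram associated to this matrix has two connected components: the simple roots {alpha_2, alpha_3, alpha_4, alpha_6, alpha_7} form a chain of 3 nodes with a fork of two nodes at one end (D_5), and {alpha_1, alpha_5} form two nodes joined by a triple edge (G_2). A semisimple Lie algebra decomposes uniquely as the direct sum of simple ideals, one per connected component of its Dynkin diagram, so g ≅ D_5 ⊕ G_2 (dimension 45 + 14 = 59).

D5 + G2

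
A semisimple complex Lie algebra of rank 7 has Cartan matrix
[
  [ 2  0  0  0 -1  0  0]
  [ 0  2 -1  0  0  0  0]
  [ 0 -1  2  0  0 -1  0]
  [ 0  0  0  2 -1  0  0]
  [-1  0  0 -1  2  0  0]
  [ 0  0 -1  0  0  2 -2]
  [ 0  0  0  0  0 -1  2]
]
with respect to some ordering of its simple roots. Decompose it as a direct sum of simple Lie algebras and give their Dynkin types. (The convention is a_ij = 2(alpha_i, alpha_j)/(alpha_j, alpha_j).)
A_3 + B_4

The diagram associated to this matrix has two connected components: the simple roots {alpha_1, alpha_4, alpha_5} form a chain of 3 nodes with single edges (A_3), and {alpha_2, alpha_3, alpha_6, alpha_7} form a chain of 4 nodes with a double edge at one end; the terminal node there is the unique short simple root (B_4). A semisimple Lie algebra decomposes uniquely as the direct sum of simple ideals, one per connected component of its Dynkin diagram, so g ≅ A_3 ⊕ B_4 (dimension 15 + 36 = 51).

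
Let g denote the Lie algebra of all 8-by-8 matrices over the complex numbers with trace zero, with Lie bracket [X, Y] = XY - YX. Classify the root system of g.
A_7 (sl(8))

This is sl(8), which has dimension 8^2 - 1 = 63 and rank 8 - 1 = 7 (a Cartan subalgebra is the diagonal traceless matrices). In the classification of classical Lie algebras, the special linear algebra sl(n+1) has type A_n; here n = 7, so the Dynkin diagram is a chain of 7 nodes with single edges (A_7). Hence the type is A_7.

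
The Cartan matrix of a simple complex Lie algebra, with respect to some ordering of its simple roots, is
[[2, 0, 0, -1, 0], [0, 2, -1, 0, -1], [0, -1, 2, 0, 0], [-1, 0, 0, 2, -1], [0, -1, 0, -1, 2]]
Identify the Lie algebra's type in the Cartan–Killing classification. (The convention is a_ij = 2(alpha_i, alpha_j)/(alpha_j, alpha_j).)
The matrix has rank 5 with 2's on the diagonal. Reading the off-diagonal entries as Dynkin edges (a single edge where a_ij = a_ji = -1; a double or triple edge where a_ij * a_ji = 2 or 3), the diagram is a chain of 5 nodes with single edges (A_5). One simple-root ordering that puts it in standard form is (alpha_3, alpha_2, alpha_5, alpha_4, alpha_1). So the algebra is type A_5, i.e. sl(6).

A_5 (sl(6))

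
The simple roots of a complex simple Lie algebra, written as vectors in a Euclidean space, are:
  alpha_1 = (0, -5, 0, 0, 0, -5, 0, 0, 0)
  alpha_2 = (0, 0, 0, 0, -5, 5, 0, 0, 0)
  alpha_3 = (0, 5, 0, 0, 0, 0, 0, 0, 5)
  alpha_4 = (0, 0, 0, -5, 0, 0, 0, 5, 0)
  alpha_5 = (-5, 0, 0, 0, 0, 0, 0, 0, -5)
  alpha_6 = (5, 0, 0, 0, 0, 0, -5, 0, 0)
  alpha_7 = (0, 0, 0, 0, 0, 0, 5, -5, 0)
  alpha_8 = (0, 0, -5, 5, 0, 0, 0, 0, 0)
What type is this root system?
Compute the Cartan integers a_ij = 2(alpha_i, alpha_j)/(alpha_j, alpha_j); the resulting 8x8 Cartan matrix is
[[2, -1, -1, 0, 0, 0, 0, 0], [-1, 2, 0, 0, 0, 0, 0, 0], [-1, 0, 2, 0, -1, 0, 0, 0], [0, 0, 0, 2, 0, 0, -1, -1], [0, 0, -1, 0, 2, -1, 0, 0], [0, 0, 0, 0, -1, 2, -1, 0], [0, 0, 0, -1, 0, -1, 2, 0], [0, 0, 0, -1, 0, 0, 0, 2]].
All simple roots have the same length, so the diagram is simply laced. The associated Dynkin diagram is a chain of 8 nodes with single edges (A_8), so the type is A_8 (the algebra sl(9)).

A_8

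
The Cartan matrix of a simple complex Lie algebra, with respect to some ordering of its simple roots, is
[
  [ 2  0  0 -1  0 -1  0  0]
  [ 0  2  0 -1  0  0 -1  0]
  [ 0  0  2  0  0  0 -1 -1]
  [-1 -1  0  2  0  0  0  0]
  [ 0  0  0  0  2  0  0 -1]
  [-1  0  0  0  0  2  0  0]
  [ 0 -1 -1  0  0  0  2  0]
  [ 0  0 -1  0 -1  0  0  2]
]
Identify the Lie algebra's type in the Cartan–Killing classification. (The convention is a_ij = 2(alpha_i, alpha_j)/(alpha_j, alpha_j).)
The matrix has rank 8 with 2's on the diagonal. Reading the off-diagonal entries as Dynkin edges (a single edge where a_ij = a_ji = -1; a double or triple edge where a_ij * a_ji = 2 or 3), the diagram is a chain of 8 nodes with single edges (A_8). One simple-root ordering that puts it in standard form is (alpha_6, alpha_1, alpha_4, alpha_2, alpha_7, alpha_3, alpha_8, alpha_5). So the algebra is type A_8, i.e. sl(9).

A8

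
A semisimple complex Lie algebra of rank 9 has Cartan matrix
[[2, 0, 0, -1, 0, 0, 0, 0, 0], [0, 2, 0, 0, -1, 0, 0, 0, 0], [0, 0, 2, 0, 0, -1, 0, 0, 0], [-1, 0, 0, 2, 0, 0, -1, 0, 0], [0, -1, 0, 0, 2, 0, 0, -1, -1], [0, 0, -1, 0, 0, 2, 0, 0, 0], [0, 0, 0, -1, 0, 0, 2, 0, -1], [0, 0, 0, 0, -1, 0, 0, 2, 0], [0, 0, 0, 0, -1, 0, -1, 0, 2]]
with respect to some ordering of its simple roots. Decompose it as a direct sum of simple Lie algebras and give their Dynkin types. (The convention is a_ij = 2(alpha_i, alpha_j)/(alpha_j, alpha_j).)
A_2 (sl(3)) + D_7 (so(14))

The diagram associated to this matrix has two connected components: the simple roots {alpha_3, alpha_6} form a chain of 2 nodes with single edges (A_2), and {alpha_1, alpha_2, alpha_4, alpha_5, alpha_7, alpha_8, alpha_9} form a chain of 5 nodes with a fork of two nodes at one end (D_7). A semisimple Lie algebra decomposes uniquely as the direct sum of simple ideals, one per connected component of its Dynkin diagram, so g ≅ A_2 ⊕ D_7 (dimension 8 + 91 = 99).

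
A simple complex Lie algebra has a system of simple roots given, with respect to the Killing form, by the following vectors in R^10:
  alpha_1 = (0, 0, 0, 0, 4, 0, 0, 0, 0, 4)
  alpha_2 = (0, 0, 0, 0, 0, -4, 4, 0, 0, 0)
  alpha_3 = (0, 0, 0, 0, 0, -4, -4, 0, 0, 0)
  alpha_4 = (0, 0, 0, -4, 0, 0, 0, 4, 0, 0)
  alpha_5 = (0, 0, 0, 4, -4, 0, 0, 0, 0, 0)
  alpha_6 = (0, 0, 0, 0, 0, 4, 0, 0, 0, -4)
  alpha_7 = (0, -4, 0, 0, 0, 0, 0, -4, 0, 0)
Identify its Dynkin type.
Compute the Cartan integers a_ij = 2(alpha_i, alpha_j)/(alpha_j, alpha_j); the resulting 7x7 Cartan matrix is
[[2, 0, 0, 0, -1, -1, 0], [0, 2, 0, 0, 0, -1, 0], [0, 0, 2, 0, 0, -1, 0], [0, 0, 0, 2, -1, 0, -1], [-1, 0, 0, -1, 2, 0, 0], [-1, -1, -1, 0, 0, 2, 0], [0, 0, 0, -1, 0, 0, 2]].
All simple roots have the same length, so the diagram is simply laced. The associated Dynkin diagram is a chain of 5 nodes with a fork of two nodes at one end (D_7), so the type is D_7 (the algebra so(14)).

type D_7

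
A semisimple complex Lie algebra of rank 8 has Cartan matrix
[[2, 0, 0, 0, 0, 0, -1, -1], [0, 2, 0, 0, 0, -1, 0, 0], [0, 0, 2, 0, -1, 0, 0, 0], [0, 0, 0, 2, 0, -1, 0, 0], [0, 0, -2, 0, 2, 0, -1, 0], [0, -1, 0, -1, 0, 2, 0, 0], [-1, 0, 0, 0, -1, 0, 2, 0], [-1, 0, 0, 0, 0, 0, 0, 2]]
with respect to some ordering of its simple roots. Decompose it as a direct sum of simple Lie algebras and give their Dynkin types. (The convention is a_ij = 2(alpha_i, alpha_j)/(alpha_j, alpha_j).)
The diagram associated to this matrix has two connected components: the simple roots {alpha_2, alpha_4, alpha_6} form a chain of 3 nodes with single edges (A_3), and {alpha_1, alpha_3, alpha_5, alpha_7, alpha_8} form a chain of 5 nodes with a double edge at one end; the terminal node there is the unique short simple root (B_5). A semisimple Lie algebra decomposes uniquely as the direct sum of simple ideals, one per connected component of its Dynkin diagram, so g ≅ A_3 ⊕ B_5 (dimension 15 + 55 = 70).

A_3 ⊕ B_5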